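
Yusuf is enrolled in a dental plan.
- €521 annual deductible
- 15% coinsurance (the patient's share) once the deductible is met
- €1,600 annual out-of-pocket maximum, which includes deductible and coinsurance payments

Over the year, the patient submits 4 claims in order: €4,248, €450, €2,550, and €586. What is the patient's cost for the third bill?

€382.50

Claim 1 (€4,248): deductible takes €521, €3,727 remains; coinsurance €3,727 × 15% = €559.05. Patient owes €1,080.05 (running OOP €1,080.05).
Claim 2 (€450): 15% coinsurance on €450 = €67.50. Patient pays €67.50; OOP now €1,147.55.
Claim 3 (€2,550): deductible already satisfied, so patient's share is 15% × €2,550 = €382.50. Patient pays €382.50; OOP now €1,530.05.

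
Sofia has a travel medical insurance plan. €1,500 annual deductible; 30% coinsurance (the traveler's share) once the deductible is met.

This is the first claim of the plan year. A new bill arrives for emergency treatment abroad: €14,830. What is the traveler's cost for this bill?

The full €1,500 deductible is still open; €1,500 of this bill applies to it.
The remaining €13,330 (= €14,830 − €1,500) moves to coinsurance.
30% of €13,330 = €3,999 falls to the traveler.
Traveler responsibility: €1,500 + €3,999 = €5,499.

€5,499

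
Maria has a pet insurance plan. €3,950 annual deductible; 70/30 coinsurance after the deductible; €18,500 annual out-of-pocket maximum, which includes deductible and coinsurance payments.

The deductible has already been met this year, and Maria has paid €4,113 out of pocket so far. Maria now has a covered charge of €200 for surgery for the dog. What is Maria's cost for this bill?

With the deductible met, the entire €200 is subject to coinsurance.
Owner's 30% share of €200 is €60.
Year-to-date out-of-pocket becomes €4,113 + €60 = €4,173, still under the €18,500 maximum, so no cap applies.

€60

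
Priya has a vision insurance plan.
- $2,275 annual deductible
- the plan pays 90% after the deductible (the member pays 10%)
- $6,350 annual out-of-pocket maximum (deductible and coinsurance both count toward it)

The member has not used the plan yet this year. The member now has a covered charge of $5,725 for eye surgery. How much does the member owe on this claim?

$2,620

Nothing has been paid toward the $2,275 deductible, so the first $2,275 of this charge is applied there.
The remaining $3,450 (= $5,725 − $2,275) moves to coinsurance.
10% of $3,450 = $345 falls to the member.
Member responsibility before any cap: $2,275 + $345 = $2,620.
Total out-of-pocket so far would be $0 + $2,620 = $2,620, below the $6,350 cap — no reduction.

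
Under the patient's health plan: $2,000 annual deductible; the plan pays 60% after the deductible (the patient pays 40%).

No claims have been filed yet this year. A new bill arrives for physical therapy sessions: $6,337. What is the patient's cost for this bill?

The full $2,000 deductible is still open; $2,000 of this bill applies to it.
After the $2,000 deductible portion, $6,337 − $2,000 = $4,337 is subject to coinsurance.
Patient's 40% share of $4,337 is $1,734.80.
So the patient owes $2,000 + $1,734.80 = $3,734.80.

$3,734.80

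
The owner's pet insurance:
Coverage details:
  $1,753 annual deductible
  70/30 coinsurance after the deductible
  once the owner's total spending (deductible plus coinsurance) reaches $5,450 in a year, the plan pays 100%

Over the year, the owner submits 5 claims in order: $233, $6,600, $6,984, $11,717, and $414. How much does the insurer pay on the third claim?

$4,888.80

#1 ($233): all of it applies to the deductible. Cost to owner: $233. OOP to date $233. Plan pays $233 − $233 = $0.
#2 ($6,600): deductible takes $1,520, $5,080 remains; owner's 30% is $1,524. Owner owes $3,044 (running OOP $3,277). Insurer: $6,600 − $3,044 = $3,556.
#3 ($6,984): deductible met; 30% of $6,984 = $2,095.20. Owner pays $2,095.20; OOP now $5,372.20. Plan pays $6,984 − $2,095.20 = $4,888.80.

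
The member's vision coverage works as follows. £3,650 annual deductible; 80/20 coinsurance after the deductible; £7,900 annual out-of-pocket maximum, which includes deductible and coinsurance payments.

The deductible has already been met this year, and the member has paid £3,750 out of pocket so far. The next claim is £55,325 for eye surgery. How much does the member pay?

With the deductible met, the entire £55,325 is subject to coinsurance.
Coinsurance: £55,325 × 20% = £11,065.
That would bring total out-of-pocket to £14,815, past the £7,900 cap. The member is capped at £7,900 − £3,750 = £4,150 on this claim.

£4,150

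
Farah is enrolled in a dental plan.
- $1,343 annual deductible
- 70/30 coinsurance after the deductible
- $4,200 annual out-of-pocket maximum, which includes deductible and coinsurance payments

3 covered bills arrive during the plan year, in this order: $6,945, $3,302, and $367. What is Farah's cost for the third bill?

$110.10

Claim 1 — $6,945: $1,343 to deductible, leaving $5,602; coinsurance $5,602 × 30% = $1,680.60. Cost to patient: $3,023.60. OOP to date $3,023.60.
Claim 2 — $3,302: deductible already satisfied, so patient's share is 30% × $3,302 = $990.60. Patient owes $990.60 (running OOP $4,014.20).
Claim 3 — $367: 30% coinsurance on $367 = $110.10. Patient owes $110.10 (running OOP $4,124.30).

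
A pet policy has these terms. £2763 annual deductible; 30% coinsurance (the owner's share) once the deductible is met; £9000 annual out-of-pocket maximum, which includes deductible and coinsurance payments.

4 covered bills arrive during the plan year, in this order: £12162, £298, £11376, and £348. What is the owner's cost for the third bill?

#1 (£12162): £2763 finishes the deductible; £9399 goes to coinsurance; owner's 30% is £2819.70. Owner owes £5582.70 (running OOP £5582.70).
#2 (£298): deductible already satisfied, so owner's share is 30% × £298 = £89.40. Owner owes £89.40 (running OOP £5672.10).
#3 (£11376): deductible already satisfied, so owner's share is 30% × £11376 = £3412.80. That would push OOP to £9084.90, over the £9000 cap, so owner pays £9000 − £5672.10 = £3327.90.

£3327.90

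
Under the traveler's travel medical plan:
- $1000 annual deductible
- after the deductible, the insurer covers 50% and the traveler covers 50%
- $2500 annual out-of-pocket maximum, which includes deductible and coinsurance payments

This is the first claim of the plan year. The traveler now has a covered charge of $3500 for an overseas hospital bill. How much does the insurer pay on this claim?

$1250

The full $1000 deductible is still open; $1000 of this bill applies to it.
The remaining $2500 (= $3500 − $1000) moves to coinsurance.
50% of $2500 = $1250 falls to the traveler.
That puts the traveler's cost at $1000 + $1250 = $2250 before any cap.
Total out-of-pocket so far would be $0 + $2250 = $2250, below the $2500 cap — no reduction.
Insurer pays the balance: $3500 − $2250 = $1250.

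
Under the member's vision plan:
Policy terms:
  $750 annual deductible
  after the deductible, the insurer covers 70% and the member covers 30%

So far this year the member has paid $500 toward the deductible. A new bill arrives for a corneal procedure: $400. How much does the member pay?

Deductible still to meet: $750 − $500 = $250.
That leaves $400 − $250 = $150 for coinsurance.
Member's 30% share of $150 is $45.
That puts the member's cost at $250 + $45 = $295.

$295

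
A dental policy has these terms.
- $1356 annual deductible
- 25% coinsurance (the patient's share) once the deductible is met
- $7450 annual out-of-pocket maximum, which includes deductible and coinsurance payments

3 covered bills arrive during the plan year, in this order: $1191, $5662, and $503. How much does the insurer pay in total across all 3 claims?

$4500

#1 ($1191): all of it applies to the deductible. Patient pays $1191; OOP now $1191. Insurer: $1191 − $1191 = $0.
#2 ($5662): $165 finishes the deductible; $5497 goes to coinsurance; patient's 25% is $1374.25. Patient owes $1539.25 (running OOP $2730.25). Insurer: $5662 − $1539.25 = $4122.75.
#3 ($503): 25% coinsurance on $503 = $125.75. Patient owes $125.75 (running OOP $2856). Plan pays $503 − $125.75 = $377.25.
Insurer total = bills − patient's total = $7356 − $2856 = $4500.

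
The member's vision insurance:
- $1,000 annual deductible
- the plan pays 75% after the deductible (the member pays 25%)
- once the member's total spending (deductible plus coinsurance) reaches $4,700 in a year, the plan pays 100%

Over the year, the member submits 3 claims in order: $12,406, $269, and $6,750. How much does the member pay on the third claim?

$781.25

#1 ($12,406): $1,000 to deductible, leaving $11,406; 25% of $11,406 = $2,851.50. Member owes $3,851.50 (running OOP $3,851.50).
#2 ($269): deductible met; 25% of $269 = $67.25. Cost to member: $67.25. OOP to date $3,918.75.
#3 ($6,750): deductible already satisfied, so member's share is 25% × $6,750 = $1,687.50. That would push OOP to $5,606.25, over the $4,700 cap, so member pays $4,700 − $3,918.75 = $781.25.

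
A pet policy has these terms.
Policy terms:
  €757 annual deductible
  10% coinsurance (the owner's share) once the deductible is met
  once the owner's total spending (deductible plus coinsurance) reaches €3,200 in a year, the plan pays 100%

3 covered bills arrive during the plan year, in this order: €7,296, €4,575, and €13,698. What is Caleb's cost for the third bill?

Claim 1 — €7,296: €757 finishes the deductible; €6,539 goes to coinsurance; owner's 10% is €653.90. Owner pays €1,410.90; OOP now €1,410.90.
Claim 2 — €4,575: deductible met; 10% of €4,575 = €457.50. Cost to owner: €457.50. OOP to date €1,868.40.
Claim 3 — €13,698: deductible met; 10% of €13,698 = €1,369.80. OOP would hit €3,238.20 > €3,200, so the cap limits the owner to €3,200 − €1,868.40 = €1,331.60.

€1,331.60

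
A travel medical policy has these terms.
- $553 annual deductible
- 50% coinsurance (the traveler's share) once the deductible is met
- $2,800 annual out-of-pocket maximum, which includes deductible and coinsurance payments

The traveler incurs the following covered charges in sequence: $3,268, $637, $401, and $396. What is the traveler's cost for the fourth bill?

Bill 1, $3,268: $553 finishes the deductible; $2,715 goes to coinsurance; 50% of $2,715 = $1,357.50. Traveler owes $1,910.50 (running OOP $1,910.50).
Bill 2, $637: deductible already satisfied, so traveler's share is 50% × $637 = $318.50. Cost to traveler: $318.50. OOP to date $2,229.
Bill 3, $401: deductible met; 50% of $401 = $200.50. Cost to traveler: $200.50. OOP to date $2,429.50.
Bill 4, $396: deductible met; 50% of $396 = $198. Traveler pays $198; OOP now $2,627.50.

$198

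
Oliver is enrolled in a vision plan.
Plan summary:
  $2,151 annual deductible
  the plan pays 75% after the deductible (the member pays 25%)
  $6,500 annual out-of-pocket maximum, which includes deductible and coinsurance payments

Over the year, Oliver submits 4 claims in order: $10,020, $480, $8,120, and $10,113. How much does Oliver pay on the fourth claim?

$231.75

Claim 1 — $10,020: $2,151 to deductible, leaving $7,869; coinsurance $7,869 × 25% = $1,967.25. Cost to member: $4,118.25. OOP to date $4,118.25.
Claim 2 — $480: deductible met; 25% of $480 = $120. Cost to member: $120. OOP to date $4,238.25.
Claim 3 — $8,120: deductible met; 25% of $8,120 = $2,030. Member pays $2,030; OOP now $6,268.25.
Claim 4 — $10,113: deductible met; 25% of $10,113 = $2,528.25. That would push OOP to $8,796.50, over the $6,500 cap, so member pays $6,500 − $6,268.25 = $231.75.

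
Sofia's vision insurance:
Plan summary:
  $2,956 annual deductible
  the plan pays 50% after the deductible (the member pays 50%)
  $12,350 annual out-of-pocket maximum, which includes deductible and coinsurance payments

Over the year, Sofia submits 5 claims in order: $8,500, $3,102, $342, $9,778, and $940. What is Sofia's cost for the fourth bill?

$4,889

Claim 1 — $8,500: $2,956 to deductible, leaving $5,544; coinsurance $5,544 × 50% = $2,772. Member pays $5,728; OOP now $5,728.
Claim 2 — $3,102: deductible met; 50% of $3,102 = $1,551. Member pays $1,551; OOP now $7,279.
Claim 3 — $342: deductible met; 50% of $342 = $171. Cost to member: $171. OOP to date $7,450.
Claim 4 — $9,778: 50% coinsurance on $9,778 = $4,889. Member owes $4,889 (running OOP $12,339).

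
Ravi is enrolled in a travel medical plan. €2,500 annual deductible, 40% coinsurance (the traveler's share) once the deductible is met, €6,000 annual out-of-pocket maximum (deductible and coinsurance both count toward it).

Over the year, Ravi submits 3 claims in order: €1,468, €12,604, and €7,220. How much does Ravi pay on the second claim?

Claim 1 — €1,468: entire amount goes to the deductible. Cost to traveler: €1,468. OOP to date €1,468.
Claim 2 — €12,604: €1,032 finishes the deductible; €11,572 goes to coinsurance; traveler's 40% is €4,628.80. Together that's €1,032 + €4,628.80 = €5,660.80. OOP would hit €7,128.80 > €6,000, so the cap limits the traveler to €6,000 − €1,468 = €4,532.

€4,532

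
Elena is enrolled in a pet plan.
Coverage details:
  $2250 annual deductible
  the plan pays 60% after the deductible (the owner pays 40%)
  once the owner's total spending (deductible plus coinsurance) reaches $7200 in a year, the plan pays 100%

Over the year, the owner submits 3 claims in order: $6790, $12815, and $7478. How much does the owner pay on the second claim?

$3134

Claim 1 ($6790): $2250 finishes the deductible; $4540 goes to coinsurance; owner's 40% is $1816. Cost to owner: $4066. OOP to date $4066.
Claim 2 ($12815): 40% coinsurance on $12815 = $5126. Adding that to $4066 gives $9192, past the $7200 cap; owner pays only $7200 − $4066 = $3134.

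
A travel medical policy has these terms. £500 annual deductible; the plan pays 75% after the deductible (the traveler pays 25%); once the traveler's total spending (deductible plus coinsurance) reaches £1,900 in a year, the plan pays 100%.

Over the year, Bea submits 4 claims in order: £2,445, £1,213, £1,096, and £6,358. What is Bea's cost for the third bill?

£274

Bill 1, £2,445: deductible takes £500, £1,945 remains; traveler's 25% is £486.25. Traveler owes £986.25 (running OOP £986.25).
Bill 2, £1,213: deductible already satisfied, so traveler's share is 25% × £1,213 = £303.25. Traveler owes £303.25 (running OOP £1,289.50).
Bill 3, £1,096: 25% coinsurance on £1,096 = £274. Cost to traveler: £274. OOP to date £1,563.50.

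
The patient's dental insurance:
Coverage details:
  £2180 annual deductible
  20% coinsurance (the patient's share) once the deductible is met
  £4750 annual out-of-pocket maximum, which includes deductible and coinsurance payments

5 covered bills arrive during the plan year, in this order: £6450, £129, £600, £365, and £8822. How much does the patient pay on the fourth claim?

£73

Claim 1 (£6450): deductible takes £2180, £4270 remains; 20% of £4270 = £854. Patient owes £3034 (running OOP £3034).
Claim 2 (£129): deductible already satisfied, so patient's share is 20% × £129 = £25.80. Patient owes £25.80 (running OOP £3059.80).
Claim 3 (£600): deductible already satisfied, so patient's share is 20% × £600 = £120. Patient owes £120 (running OOP £3179.80).
Claim 4 (£365): 20% coinsurance on £365 = £73. Patient owes £73 (running OOP £3252.80).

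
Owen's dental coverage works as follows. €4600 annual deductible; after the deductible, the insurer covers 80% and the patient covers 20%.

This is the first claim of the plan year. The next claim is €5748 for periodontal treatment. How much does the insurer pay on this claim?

€918.40

The full €4600 deductible is still open; €4600 of this bill applies to it.
After the €4600 deductible portion, €5748 − €4600 = €1148 is subject to coinsurance.
20% of €1148 = €229.60 falls to the patient.
Patient responsibility: €4600 + €229.60 = €4829.60.
Insurer pays the balance: €5748 − €4829.60 = €918.40.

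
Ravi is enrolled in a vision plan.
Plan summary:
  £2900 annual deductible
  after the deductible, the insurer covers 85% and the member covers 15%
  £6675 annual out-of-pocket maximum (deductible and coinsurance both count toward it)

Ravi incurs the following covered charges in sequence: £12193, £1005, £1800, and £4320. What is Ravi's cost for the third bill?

#1 (£12193): £2900 finishes the deductible; £9293 goes to coinsurance; coinsurance £9293 × 15% = £1393.95. Member owes £4293.95 (running OOP £4293.95).
#2 (£1005): deductible already satisfied, so member's share is 15% × £1005 = £150.75. Member pays £150.75; OOP now £4444.70.
#3 (£1800): 15% coinsurance on £1800 = £270. Cost to member: £270. OOP to date £4714.70.

£270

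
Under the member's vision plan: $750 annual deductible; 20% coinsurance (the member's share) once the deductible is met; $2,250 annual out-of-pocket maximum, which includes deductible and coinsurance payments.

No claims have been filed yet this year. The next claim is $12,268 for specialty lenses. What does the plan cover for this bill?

Nothing has been paid toward the $750 deductible, so the first $750 of this charge is applied there.
That leaves $12,268 − $750 = $11,518 for coinsurance.
20% of $11,518 = $2,303.60 falls to the member.
Member responsibility before any cap: $750 + $2,303.60 = $3,053.60.
Year-to-date out-of-pocket would reach $0 + $3,053.60 = $3,053.60, above the $2,250 maximum, so the member pays only $2,250 − $0 = $2,250.
The plan picks up $12,268 − $2,250 = $10,018.

$10,018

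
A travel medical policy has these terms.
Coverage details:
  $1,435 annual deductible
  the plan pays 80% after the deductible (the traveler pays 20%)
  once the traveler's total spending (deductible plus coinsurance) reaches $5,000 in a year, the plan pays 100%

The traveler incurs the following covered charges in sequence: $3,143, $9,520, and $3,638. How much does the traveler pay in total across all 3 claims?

Claim 1 — $3,143: $1,435 to deductible, leaving $1,708; traveler's 20% is $341.60. Traveler pays $1,776.60; OOP now $1,776.60.
Claim 2 — $9,520: deductible already satisfied, so traveler's share is 20% × $9,520 = $1,904. Traveler owes $1,904 (running OOP $3,680.60).
Claim 3 — $3,638: deductible met; 20% of $3,638 = $727.60. Traveler owes $727.60 (running OOP $4,408.20).
Summing the traveler's payments: $1,776.60 + $1,904 + $727.60 = $4,408.20.

$4,408.20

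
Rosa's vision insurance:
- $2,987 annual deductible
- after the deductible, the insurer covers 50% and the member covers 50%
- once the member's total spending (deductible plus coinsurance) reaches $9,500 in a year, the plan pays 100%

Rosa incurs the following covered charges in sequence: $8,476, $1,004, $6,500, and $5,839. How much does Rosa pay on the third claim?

Claim 1 ($8,476): deductible takes $2,987, $5,489 remains; member's 50% is $2,744.50. Member pays $5,731.50; OOP now $5,731.50.
Claim 2 ($1,004): 50% coinsurance on $1,004 = $502. Member owes $502 (running OOP $6,233.50).
Claim 3 ($6,500): deductible met; 50% of $6,500 = $3,250. Member pays $3,250; OOP now $9,483.50.

$3,250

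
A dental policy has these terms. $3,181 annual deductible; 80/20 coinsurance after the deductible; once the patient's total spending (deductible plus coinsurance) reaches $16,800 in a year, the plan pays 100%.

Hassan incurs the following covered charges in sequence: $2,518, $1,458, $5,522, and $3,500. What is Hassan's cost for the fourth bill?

#1 ($2,518): entire amount goes to the deductible. Patient owes $2,518 (running OOP $2,518).
#2 ($1,458): $663 to deductible, leaving $795; 20% of $795 = $159. Patient pays $822; OOP now $3,340.
#3 ($5,522): deductible already satisfied, so patient's share is 20% × $5,522 = $1,104.40. Cost to patient: $1,104.40. OOP to date $4,444.40.
#4 ($3,500): deductible met; 20% of $3,500 = $700. Patient pays $700; OOP now $5,144.40.

$700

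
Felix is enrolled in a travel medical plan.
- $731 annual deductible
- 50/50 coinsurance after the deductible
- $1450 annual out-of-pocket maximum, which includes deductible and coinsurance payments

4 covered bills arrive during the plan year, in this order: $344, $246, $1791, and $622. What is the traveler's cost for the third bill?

$860

#1 ($344): entire amount goes to the deductible. Cost to traveler: $344. OOP to date $344.
#2 ($246): entire amount goes to the deductible. Cost to traveler: $246. OOP to date $590.
#3 ($1791): $141 to deductible, leaving $1650; 50% of $1650 = $825. Together that's $141 + $825 = $966. That would push OOP to $1556, over the $1450 cap, so traveler pays $1450 − $590 = $860.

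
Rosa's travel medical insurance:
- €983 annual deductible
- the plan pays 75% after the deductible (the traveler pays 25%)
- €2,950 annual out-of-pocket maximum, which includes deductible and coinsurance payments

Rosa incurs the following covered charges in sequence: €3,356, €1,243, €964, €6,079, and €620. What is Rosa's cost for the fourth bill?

Claim 1 (€3,356): deductible takes €983, €2,373 remains; coinsurance €2,373 × 25% = €593.25. Cost to traveler: €1,576.25. OOP to date €1,576.25.
Claim 2 (€1,243): 25% coinsurance on €1,243 = €310.75. Traveler owes €310.75 (running OOP €1,887).
Claim 3 (€964): deductible already satisfied, so traveler's share is 25% × €964 = €241. Traveler pays €241; OOP now €2,128.
Claim 4 (€6,079): 25% coinsurance on €6,079 = €1,519.75. Adding that to €2,128 gives €3,647.75, past the €2,950 cap; traveler pays only €2,950 − €2,128 = €822.

€822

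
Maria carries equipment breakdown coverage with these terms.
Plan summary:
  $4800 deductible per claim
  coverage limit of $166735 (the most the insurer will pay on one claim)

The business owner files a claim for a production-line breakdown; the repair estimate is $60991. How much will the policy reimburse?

Subtract the deductible: $60991 − $4800 = $56191.
That's under the $166735 cap, so the insurer reimburses the full $56191.

$56191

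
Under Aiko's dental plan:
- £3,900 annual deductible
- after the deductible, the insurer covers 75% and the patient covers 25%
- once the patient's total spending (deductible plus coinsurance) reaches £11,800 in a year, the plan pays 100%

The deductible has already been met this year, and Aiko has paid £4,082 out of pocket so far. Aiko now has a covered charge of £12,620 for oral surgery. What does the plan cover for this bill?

With the deductible met, the entire £12,620 is subject to coinsurance.
Coinsurance: £12,620 × 25% = £3,155.
Year-to-date out-of-pocket becomes £4,082 + £3,155 = £7,237, still under the £11,800 maximum, so no cap applies.
The plan picks up £12,620 − £3,155 = £9,465.

£9,465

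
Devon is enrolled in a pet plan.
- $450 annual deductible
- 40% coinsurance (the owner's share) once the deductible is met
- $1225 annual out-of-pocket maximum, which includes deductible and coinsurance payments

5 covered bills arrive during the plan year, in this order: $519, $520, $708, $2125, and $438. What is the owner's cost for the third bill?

Claim 1 — $519: $450 to deductible, leaving $69; coinsurance $69 × 40% = $27.60. Owner owes $477.60 (running OOP $477.60).
Claim 2 — $520: 40% coinsurance on $520 = $208. Owner owes $208 (running OOP $685.60).
Claim 3 — $708: deductible already satisfied, so owner's share is 40% × $708 = $283.20. Owner pays $283.20; OOP now $968.80.

$283.20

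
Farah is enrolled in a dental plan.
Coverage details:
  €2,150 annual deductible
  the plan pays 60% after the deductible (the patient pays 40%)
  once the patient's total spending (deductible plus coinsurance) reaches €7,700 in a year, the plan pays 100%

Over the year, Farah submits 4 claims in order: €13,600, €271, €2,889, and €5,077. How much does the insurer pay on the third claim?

€2,027.40

#1 (€13,600): €2,150 to deductible, leaving €11,450; coinsurance €11,450 × 40% = €4,580. Cost to patient: €6,730. OOP to date €6,730. Insurer: €13,600 − €6,730 = €6,870.
#2 (€271): deductible met; 40% of €271 = €108.40. Patient pays €108.40; OOP now €6,838.40. Insurer: €271 − €108.40 = €162.60.
#3 (€2,889): deductible met; 40% of €2,889 = €1,155.60. That would push OOP to €7,994, over the €7,700 cap, so patient pays €7,700 − €6,838.40 = €861.60. Plan pays €2,889 − €861.60 = €2,027.40.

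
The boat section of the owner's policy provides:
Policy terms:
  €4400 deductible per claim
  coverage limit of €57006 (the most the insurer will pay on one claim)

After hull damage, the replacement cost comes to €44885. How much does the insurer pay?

After the deductible, €44885 − €4400 = €40485 remains.
€40485 ≤ €57006, so the limit doesn't bind; insurer pays €40485.

€40485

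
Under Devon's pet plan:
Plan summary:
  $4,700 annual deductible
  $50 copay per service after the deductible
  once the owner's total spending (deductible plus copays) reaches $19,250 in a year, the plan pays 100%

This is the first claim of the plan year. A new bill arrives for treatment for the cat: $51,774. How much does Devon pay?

$4,750

The full $4,700 deductible is still open; $4,700 of this bill applies to it.
After the $4,700 deductible portion, $51,774 − $4,700 = $47,074 is subject to the copay.
Copay on this service: $50.
Owner responsibility before any cap: $4,700 + $50 = $4,750.
Year-to-date out-of-pocket becomes $0 + $4,750 = $4,750, still under the $19,250 maximum, so no cap applies.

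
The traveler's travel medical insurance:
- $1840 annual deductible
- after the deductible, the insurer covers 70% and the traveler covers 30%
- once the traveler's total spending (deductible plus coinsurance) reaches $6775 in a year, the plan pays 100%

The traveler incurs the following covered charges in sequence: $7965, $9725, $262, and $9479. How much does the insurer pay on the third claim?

$183.40

Claim 1 ($7965): $1840 finishes the deductible; $6125 goes to coinsurance; 30% of $6125 = $1837.50. Traveler owes $3677.50 (running OOP $3677.50). Plan pays $7965 − $3677.50 = $4287.50.
Claim 2 ($9725): 30% coinsurance on $9725 = $2917.50. Traveler pays $2917.50; OOP now $6595. Insurer: $9725 − $2917.50 = $6807.50.
Claim 3 ($262): 30% coinsurance on $262 = $78.60. Traveler owes $78.60 (running OOP $6673.60). Insurer: $262 − $78.60 = $183.40.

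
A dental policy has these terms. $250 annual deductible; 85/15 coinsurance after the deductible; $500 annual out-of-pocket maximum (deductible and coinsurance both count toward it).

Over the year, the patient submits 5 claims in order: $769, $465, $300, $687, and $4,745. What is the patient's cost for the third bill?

Claim 1 ($769): $250 finishes the deductible; $519 goes to coinsurance; coinsurance $519 × 15% = $77.85. Patient pays $327.85; OOP now $327.85.
Claim 2 ($465): deductible met; 15% of $465 = $69.75. Cost to patient: $69.75. OOP to date $397.60.
Claim 3 ($300): deductible met; 15% of $300 = $45. Patient pays $45; OOP now $442.60.

$45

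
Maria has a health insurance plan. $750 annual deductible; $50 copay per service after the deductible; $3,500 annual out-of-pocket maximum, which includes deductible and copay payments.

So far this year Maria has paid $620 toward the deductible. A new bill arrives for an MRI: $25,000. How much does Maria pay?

$180

$620 of the $750 deductible is already met, leaving $130.
The remaining $24,870 (= $25,000 − $130) moves to the copay.
Copay on this service: $50.
Patient responsibility before any cap: $130 + $50 = $180.
Total out-of-pocket so far would be $620 + $180 = $800, below the $3,500 cap — no reduction.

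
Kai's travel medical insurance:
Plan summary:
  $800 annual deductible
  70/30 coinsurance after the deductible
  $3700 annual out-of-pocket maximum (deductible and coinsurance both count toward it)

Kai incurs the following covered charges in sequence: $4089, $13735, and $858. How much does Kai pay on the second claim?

Claim 1 — $4089: $800 finishes the deductible; $3289 goes to coinsurance; coinsurance $3289 × 30% = $986.70. Traveler pays $1786.70; OOP now $1786.70.
Claim 2 — $13735: 30% coinsurance on $13735 = $4120.50. Adding that to $1786.70 gives $5907.20, past the $3700 cap; traveler pays only $3700 − $1786.70 = $1913.30.

$1913.30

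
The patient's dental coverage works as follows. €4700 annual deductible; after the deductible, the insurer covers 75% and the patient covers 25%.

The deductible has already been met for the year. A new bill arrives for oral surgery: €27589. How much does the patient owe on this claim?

The deductible is already satisfied, so the full bill goes to coinsurance.
25% of €27589 = €6897.25 falls to the patient.

€6897.25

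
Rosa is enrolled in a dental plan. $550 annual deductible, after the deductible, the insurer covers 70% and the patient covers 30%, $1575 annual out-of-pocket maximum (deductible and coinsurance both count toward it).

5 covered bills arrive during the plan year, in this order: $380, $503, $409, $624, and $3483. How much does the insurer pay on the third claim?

$286.30

Claim 1 ($380): entire amount goes to the deductible. Cost to patient: $380. OOP to date $380. Plan pays $380 − $380 = $0.
Claim 2 ($503): deductible takes $170, $333 remains; patient's 30% is $99.90. Patient pays $269.90; OOP now $649.90. Plan pays $503 − $269.90 = $233.10.
Claim 3 ($409): deductible already satisfied, so patient's share is 30% × $409 = $122.70. Patient owes $122.70 (running OOP $772.60). Insurer: $409 − $122.70 = $286.30.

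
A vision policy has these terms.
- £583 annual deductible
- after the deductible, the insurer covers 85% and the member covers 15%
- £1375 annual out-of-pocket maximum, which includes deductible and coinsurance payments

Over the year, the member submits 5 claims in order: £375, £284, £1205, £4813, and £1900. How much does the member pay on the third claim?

£180.75

Claim 1 (£375): all of it applies to the deductible. Member pays £375; OOP now £375.
Claim 2 (£284): deductible takes £208, £76 remains; 15% of £76 = £11.40. Cost to member: £219.40. OOP to date £594.40.
Claim 3 (£1205): deductible already satisfied, so member's share is 15% × £1205 = £180.75. Member pays £180.75; OOP now £775.15.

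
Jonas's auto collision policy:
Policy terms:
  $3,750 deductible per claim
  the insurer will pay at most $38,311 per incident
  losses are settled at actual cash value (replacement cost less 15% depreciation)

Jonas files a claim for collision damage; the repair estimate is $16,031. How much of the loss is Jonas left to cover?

Actual cash value after 15% depreciation: $16,031 × 85% = $13,626.35.
Subtract the deductible: $13,626.35 − $3,750 = $9,876.35.
That's under the $38,311 cap, so the insurer reimburses the full $9,876.35.
Out of pocket: $16,031 − $9,876.35 = $6,154.65.

$6,154.65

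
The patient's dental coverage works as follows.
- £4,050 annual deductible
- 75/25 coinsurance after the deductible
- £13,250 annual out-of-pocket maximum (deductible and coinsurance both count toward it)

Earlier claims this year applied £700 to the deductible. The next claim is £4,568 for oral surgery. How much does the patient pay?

£3,654.50

£700 of the £4,050 deductible is already met, leaving £3,350.
The remaining £1,218 (= £4,568 − £3,350) moves to coinsurance.
Coinsurance: £1,218 × 25% = £304.50.
Patient responsibility before any cap: £3,350 + £304.50 = £3,654.50.
Year-to-date out-of-pocket becomes £700 + £3,654.50 = £4,354.50, still under the £13,250 maximum, so no cap applies.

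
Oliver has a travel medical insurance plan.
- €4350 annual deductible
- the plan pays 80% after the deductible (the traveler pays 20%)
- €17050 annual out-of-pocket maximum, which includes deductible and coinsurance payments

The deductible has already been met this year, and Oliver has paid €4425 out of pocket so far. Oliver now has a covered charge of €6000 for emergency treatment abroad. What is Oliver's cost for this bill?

With the deductible met, the entire €6000 is subject to coinsurance.
Traveler's 20% share of €6000 is €1200.
Cumulative spending €4425 + €1200 = €5625 stays under the €17050 maximum.

€1200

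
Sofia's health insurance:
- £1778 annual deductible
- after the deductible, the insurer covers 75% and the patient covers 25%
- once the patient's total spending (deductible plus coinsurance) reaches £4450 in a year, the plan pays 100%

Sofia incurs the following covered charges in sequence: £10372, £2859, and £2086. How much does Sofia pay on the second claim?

£523.50

Bill 1, £10372: deductible takes £1778, £8594 remains; patient's 25% is £2148.50. Cost to patient: £3926.50. OOP to date £3926.50.
Bill 2, £2859: 25% coinsurance on £2859 = £714.75. Adding that to £3926.50 gives £4641.25, past the £4450 cap; patient pays only £4450 − £3926.50 = £523.50.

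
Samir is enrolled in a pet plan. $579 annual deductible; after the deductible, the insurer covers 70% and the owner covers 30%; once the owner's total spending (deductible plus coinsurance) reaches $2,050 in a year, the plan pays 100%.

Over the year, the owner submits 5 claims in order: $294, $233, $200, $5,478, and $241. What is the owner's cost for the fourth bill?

$1,426.60

Claim 1 ($294): fully absorbed by the deductible. Owner owes $294 (running OOP $294).
Claim 2 ($233): entire amount goes to the deductible. Owner owes $233 (running OOP $527).
Claim 3 ($200): $52 finishes the deductible; $148 goes to coinsurance; owner's 30% is $44.40. Owner pays $96.40; OOP now $623.40.
Claim 4 ($5,478): deductible met; 30% of $5,478 = $1,643.40. OOP would hit $2,266.80 > $2,050, so the cap limits the owner to $2,050 − $623.40 = $1,426.60.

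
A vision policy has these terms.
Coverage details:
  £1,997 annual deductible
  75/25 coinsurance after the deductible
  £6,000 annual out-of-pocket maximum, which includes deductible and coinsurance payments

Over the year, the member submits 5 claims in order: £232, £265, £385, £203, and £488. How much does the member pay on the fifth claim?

Claim 1 (£232): fully absorbed by the deductible. Member pays £232; OOP now £232.
Claim 2 (£265): entire amount goes to the deductible. Member owes £265 (running OOP £497).
Claim 3 (£385): fully absorbed by the deductible. Cost to member: £385. OOP to date £882.
Claim 4 (£203): fully absorbed by the deductible. Member owes £203 (running OOP £1,085).
Claim 5 (£488): all of it applies to the deductible. Member owes £488 (running OOP £1,573).

£488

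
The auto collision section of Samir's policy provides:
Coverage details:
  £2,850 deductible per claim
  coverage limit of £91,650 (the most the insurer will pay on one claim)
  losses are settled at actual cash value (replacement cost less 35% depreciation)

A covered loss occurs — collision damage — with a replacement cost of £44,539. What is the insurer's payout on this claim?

At 35% depreciation, ACV = £44,539 − £15,588.65 = £28,950.35.
Less the £2,850 deductible: £28,950.35 − £2,850 = £26,100.35.
£26,100.35 ≤ £91,650, so the limit doesn't bind; insurer pays £26,100.35.

£26,100.35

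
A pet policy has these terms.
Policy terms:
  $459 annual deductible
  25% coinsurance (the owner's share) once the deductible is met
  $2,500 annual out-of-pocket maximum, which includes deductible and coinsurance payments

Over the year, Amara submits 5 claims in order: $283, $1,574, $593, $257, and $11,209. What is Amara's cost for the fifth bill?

$1,479

Claim 1 ($283): all of it applies to the deductible. Owner owes $283 (running OOP $283).
Claim 2 ($1,574): $176 finishes the deductible; $1,398 goes to coinsurance; 25% of $1,398 = $349.50. Cost to owner: $525.50. OOP to date $808.50.
Claim 3 ($593): deductible met; 25% of $593 = $148.25. Cost to owner: $148.25. OOP to date $956.75.
Claim 4 ($257): 25% coinsurance on $257 = $64.25. Cost to owner: $64.25. OOP to date $1,021.
Claim 5 ($11,209): 25% coinsurance on $11,209 = $2,802.25. OOP would hit $3,823.25 > $2,500, so the cap limits the owner to $2,500 − $1,021 = $1,479.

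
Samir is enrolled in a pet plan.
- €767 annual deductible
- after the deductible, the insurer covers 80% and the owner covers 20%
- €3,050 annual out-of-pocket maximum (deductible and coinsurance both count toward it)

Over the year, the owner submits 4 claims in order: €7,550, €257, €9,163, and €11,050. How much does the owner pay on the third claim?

€875

#1 (€7,550): deductible takes €767, €6,783 remains; 20% of €6,783 = €1,356.60. Owner owes €2,123.60 (running OOP €2,123.60).
#2 (€257): 20% coinsurance on €257 = €51.40. Owner owes €51.40 (running OOP €2,175).
#3 (€9,163): 20% coinsurance on €9,163 = €1,832.60. That would push OOP to €4,007.60, over the €3,050 cap, so owner pays €3,050 − €2,175 = €875.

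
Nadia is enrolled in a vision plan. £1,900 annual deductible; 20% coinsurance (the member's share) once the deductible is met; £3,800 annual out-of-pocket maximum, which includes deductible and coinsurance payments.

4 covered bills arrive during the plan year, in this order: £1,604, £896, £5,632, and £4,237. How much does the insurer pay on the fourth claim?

£3,583.40

Claim 1 — £1,604: fully absorbed by the deductible. Cost to member: £1,604. OOP to date £1,604. Insurer: £1,604 − £1,604 = £0.
Claim 2 — £896: £296 finishes the deductible; £600 goes to coinsurance; member's 20% is £120. Cost to member: £416. OOP to date £2,020. Plan pays £896 − £416 = £480.
Claim 3 — £5,632: 20% coinsurance on £5,632 = £1,126.40. Member pays £1,126.40; OOP now £3,146.40. Plan pays £5,632 − £1,126.40 = £4,505.60.
Claim 4 — £4,237: deductible already satisfied, so member's share is 20% × £4,237 = £847.40. OOP would hit £3,993.80 > £3,800, so the cap limits the member to £3,800 − £3,146.40 = £653.60. Insurer: £4,237 − £653.60 = £3,583.40.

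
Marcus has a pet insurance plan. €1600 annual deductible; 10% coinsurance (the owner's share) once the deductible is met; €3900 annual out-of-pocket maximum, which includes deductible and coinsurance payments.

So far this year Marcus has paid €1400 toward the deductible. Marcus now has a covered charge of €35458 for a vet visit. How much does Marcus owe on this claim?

€2500

Remaining deductible: €1600 − €1400 = €200.
After the €200 deductible portion, €35458 − €200 = €35258 is subject to coinsurance.
Owner's 10% share of €35258 is €3525.80.
That puts the owner's cost at €200 + €3525.80 = €3725.80 before any cap.
That would bring total out-of-pocket to €5125.80, past the €3900 cap. The owner is capped at €3900 − €1400 = €2500 on this claim.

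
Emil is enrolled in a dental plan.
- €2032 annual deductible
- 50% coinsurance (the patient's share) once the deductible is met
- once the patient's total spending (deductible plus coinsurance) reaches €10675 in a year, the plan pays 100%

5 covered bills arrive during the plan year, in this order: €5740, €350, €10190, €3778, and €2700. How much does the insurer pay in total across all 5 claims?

€12083

Claim 1 — €5740: deductible takes €2032, €3708 remains; 50% of €3708 = €1854. Patient owes €3886 (running OOP €3886). Insurer: €5740 − €3886 = €1854.
Claim 2 — €350: deductible already satisfied, so patient's share is 50% × €350 = €175. Patient pays €175; OOP now €4061. Insurer: €350 − €175 = €175.
Claim 3 — €10190: deductible already satisfied, so patient's share is 50% × €10190 = €5095. Patient owes €5095 (running OOP €9156). Plan pays €10190 − €5095 = €5095.
Claim 4 — €3778: 50% coinsurance on €3778 = €1889. Adding that to €9156 gives €11045, past the €10675 cap; patient pays only €10675 − €9156 = €1519. Plan pays €3778 − €1519 = €2259.
Claim 5 — €2700: 50% coinsurance on €2700 = €1350. That would push OOP to €12025, over the €10675 cap, so patient pays €10675 − €10675 = €0. Insurer: €2700 − €0 = €2700.
Insurer total: €1854 + €175 + €5095 + €2259 + €2700 = €12083.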